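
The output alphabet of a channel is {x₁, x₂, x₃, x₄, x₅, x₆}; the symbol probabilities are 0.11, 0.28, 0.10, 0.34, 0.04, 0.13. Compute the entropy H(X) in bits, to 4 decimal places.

2.2943 bits

H = −Σ pᵢ log₂ pᵢ.
−0.11·log₂(0.11) = 0.3503
−0.28·log₂(0.28) = 0.5142
−0.10·log₂(0.10) = 0.3322
−0.34·log₂(0.34) = 0.5292
−0.04·log₂(0.04) = 0.1858
−0.13·log₂(0.13) = 0.3826
Sum ≈ 2.2943 → 2.2943 bits.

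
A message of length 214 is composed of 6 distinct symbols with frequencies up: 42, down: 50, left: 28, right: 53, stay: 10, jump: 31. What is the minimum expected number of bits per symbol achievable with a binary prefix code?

2.5 bits/symbol

Probabilities are the counts divided by 214.
Repeatedly combine the two least-probable nodes; the expected code length is the sum of the merged weights.
merge 5/107 + 14/107 → 19/107
merge 31/214 + 19/107 → 69/214
merge 21/107 + 25/107 → 46/107
merge 53/214 + 69/214 → 61/107
merge 46/107 + 61/107 → 1
L = 19/107 + 69/214 + 46/107 + 61/107 + 1 = 5/2 = 2.5 bits/symbol.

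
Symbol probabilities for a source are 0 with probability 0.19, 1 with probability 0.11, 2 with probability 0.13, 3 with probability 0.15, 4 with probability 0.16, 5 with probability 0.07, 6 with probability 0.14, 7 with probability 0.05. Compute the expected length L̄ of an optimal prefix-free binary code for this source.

Repeatedly combine the two least-probable nodes; the expected code length is the sum of the merged weights.
merge 1/20 + 7/100 → 3/25
merge 11/100 + 3/25 → 23/100
merge 13/100 + 7/50 → 27/100
merge 3/20 + 4/25 → 31/100
merge 19/100 + 23/100 → 21/50
merge 27/100 + 31/100 → 29/50
merge 21/50 + 29/50 → 1
L = 3/25 + 23/100 + 27/100 + 31/100 + 21/50 + 29/50 + 1 = 293/100 = 2.93 bits/symbol.

2.93 bits/symbol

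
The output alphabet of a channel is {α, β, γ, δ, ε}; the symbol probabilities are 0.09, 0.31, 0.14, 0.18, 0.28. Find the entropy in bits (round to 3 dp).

2.193 bits

H = −Σ pᵢ log₂ pᵢ.
−0.09·log₂(0.09) = 0.3127
−0.31·log₂(0.31) = 0.5238
−0.14·log₂(0.14) = 0.3971
−0.18·log₂(0.18) = 0.4453
−0.28·log₂(0.28) = 0.5142
Sum ≈ 2.1931 → 2.193 bits.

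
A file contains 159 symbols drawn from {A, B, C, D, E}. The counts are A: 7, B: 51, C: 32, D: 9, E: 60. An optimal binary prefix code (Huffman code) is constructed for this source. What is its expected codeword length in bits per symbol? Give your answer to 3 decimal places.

Probabilities are the counts divided by 159.
Repeatedly combine the two least-probable nodes; the expected code length is the sum of the merged weights.
merge 7/159 + 3/53 → 16/159
merge 16/159 + 32/159 → 16/53
merge 16/53 + 17/53 → 33/53
merge 20/53 + 33/53 → 1
L = 16/159 + 16/53 + 33/53 + 1 = 322/159 ≈ 2.025 bits/symbol.

2.025 bits/symbol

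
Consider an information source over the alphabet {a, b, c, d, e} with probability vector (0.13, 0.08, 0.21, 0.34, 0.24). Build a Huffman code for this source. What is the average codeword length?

2.21 bits/symbol

Repeatedly combine the two least-probable nodes; the expected code length is the sum of the merged weights.
merge 2/25 + 13/100 → 21/100
merge 21/100 + 21/100 → 21/50
merge 6/25 + 17/50 → 29/50
merge 21/50 + 29/50 → 1
L = 21/100 + 21/50 + 29/50 + 1 = 221/100 = 2.21 bits/symbol.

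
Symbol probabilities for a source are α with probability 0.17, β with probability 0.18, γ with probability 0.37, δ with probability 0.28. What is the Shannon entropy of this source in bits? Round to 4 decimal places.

1.9248 bits

H = −Σ pᵢ log₂ pᵢ.
−0.17·log₂(0.17) = 0.4346
−0.18·log₂(0.18) = 0.4453
−0.37·log₂(0.37) = 0.5307
−0.28·log₂(0.28) = 0.5142
Sum ≈ 1.9248 → 1.9248 bits.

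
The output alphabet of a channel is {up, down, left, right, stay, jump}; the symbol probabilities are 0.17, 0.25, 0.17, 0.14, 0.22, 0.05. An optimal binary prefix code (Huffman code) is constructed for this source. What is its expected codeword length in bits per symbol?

Repeatedly combine the two least-probable nodes; the expected code length is the sum of the merged weights.
merge 1/20 + 7/50 → 19/100
merge 17/100 + 17/100 → 17/50
merge 19/100 + 11/50 → 41/100
merge 1/4 + 17/50 → 59/100
merge 41/100 + 59/100 → 1
L = 19/100 + 17/50 + 41/100 + 59/100 + 1 = 253/100 = 2.53 bits/symbol.

2.53 bits/symbol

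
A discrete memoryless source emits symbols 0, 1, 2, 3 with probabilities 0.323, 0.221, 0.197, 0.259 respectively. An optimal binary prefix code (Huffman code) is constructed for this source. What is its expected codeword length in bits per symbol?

2 bits/symbol

Repeatedly combine the two least-probable nodes; the expected code length is the sum of the merged weights.
merge 197/1000 + 221/1000 → 209/500
merge 259/1000 + 323/1000 → 291/500
merge 209/500 + 291/500 → 1
L = 209/500 + 291/500 + 1 = 2 bits/symbol.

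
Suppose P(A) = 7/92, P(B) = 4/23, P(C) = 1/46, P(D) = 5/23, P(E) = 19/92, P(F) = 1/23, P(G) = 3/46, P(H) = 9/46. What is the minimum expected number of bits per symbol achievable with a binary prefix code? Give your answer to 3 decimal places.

Repeatedly combine the two least-probable nodes; the expected code length is the sum of the merged weights.
merge 1/46 + 1/23 → 3/46
merge 3/46 + 3/46 → 3/23
merge 7/92 + 3/23 → 19/92
merge 4/23 + 9/46 → 17/46
merge 19/92 + 19/92 → 19/46
merge 5/23 + 17/46 → 27/46
merge 19/46 + 27/46 → 1
L = 3/46 + 3/23 + 19/92 + 17/46 + 19/46 + 27/46 + 1 = 255/92 ≈ 2.772 bits/symbol.

2.772 bits/symbol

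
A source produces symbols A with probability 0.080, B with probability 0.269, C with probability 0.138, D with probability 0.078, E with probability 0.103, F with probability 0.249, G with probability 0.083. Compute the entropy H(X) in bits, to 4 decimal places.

H = −Σ pᵢ log₂ pᵢ.
−0.080·log₂(0.080) = 0.2915
−0.269·log₂(0.269) = 0.5096
−0.138·log₂(0.138) = 0.3943
−0.078·log₂(0.078) = 0.2871
−0.103·log₂(0.103) = 0.3378
−0.249·log₂(0.249) = 0.4994
−0.083·log₂(0.083) = 0.2980
Sum ≈ 2.6177 → 2.6177 bits.

2.6177 bits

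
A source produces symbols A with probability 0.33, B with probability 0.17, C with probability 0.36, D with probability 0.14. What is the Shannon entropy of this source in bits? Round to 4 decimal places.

1.8901 bits

H = −Σ pᵢ log₂ pᵢ.
−0.33·log₂(0.33) = 0.5278
−0.17·log₂(0.17) = 0.4346
−0.36·log₂(0.36) = 0.5306
−0.14·log₂(0.14) = 0.3971
Sum ≈ 1.8901 → 1.8901 bits.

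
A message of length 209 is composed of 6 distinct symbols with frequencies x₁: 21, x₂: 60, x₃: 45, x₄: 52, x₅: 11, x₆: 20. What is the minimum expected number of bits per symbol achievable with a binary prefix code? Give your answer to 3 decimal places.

2.397 bits/symbol

Probabilities are the counts divided by 209.
Repeatedly combine the two least-probable nodes; the expected code length is the sum of the merged weights.
merge 1/19 + 20/209 → 31/209
merge 21/209 + 31/209 → 52/209
merge 45/209 + 52/209 → 97/209
merge 52/209 + 60/209 → 112/209
merge 97/209 + 112/209 → 1
L = 31/209 + 52/209 + 97/209 + 112/209 + 1 = 501/209 ≈ 2.397 bits/symbol.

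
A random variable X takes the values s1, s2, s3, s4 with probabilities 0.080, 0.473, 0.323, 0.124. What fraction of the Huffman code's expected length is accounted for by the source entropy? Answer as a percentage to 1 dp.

Entropy H = −Σ p log₂ p ≈ 1.7024 bits.
Huffman merges: 2/25+31/250→51/250; 51/250+323/1000→527/1000; 473/1000+527/1000→1. L = 1731/1000 ≈ 1.7310.
Efficiency = H/L = 1.7024/1.7310 = 98.4%.

98.4%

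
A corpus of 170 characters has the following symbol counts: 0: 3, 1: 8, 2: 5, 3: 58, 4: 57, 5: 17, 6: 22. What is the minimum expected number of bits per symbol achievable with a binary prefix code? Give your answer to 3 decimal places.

2.318 bits/symbol

Probabilities are the counts divided by 170.
Repeatedly combine the two least-probable nodes; the expected code length is the sum of the merged weights.
merge 3/170 + 1/34 → 4/85
merge 4/85 + 4/85 → 8/85
merge 8/85 + 1/10 → 33/170
merge 11/85 + 33/170 → 11/34
merge 11/34 + 57/170 → 56/85
merge 29/85 + 56/85 → 1
L = 4/85 + 8/85 + 33/170 + 11/34 + 56/85 + 1 = 197/85 ≈ 2.318 bits/symbol.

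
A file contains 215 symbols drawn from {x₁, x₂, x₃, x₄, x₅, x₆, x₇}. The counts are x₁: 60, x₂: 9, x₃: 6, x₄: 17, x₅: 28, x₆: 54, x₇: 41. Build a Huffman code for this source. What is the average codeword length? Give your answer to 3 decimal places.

Probabilities are the counts divided by 215.
Repeatedly combine the two least-probable nodes; the expected code length is the sum of the merged weights.
merge 6/215 + 9/215 → 3/43
merge 3/43 + 17/215 → 32/215
merge 28/215 + 32/215 → 12/43
merge 41/215 + 54/215 → 19/43
merge 12/43 + 12/43 → 24/43
merge 19/43 + 24/43 → 1
L = 3/43 + 32/215 + 12/43 + 19/43 + 24/43 + 1 = 537/215 ≈ 2.498 bits/symbol.

2.498 bits/symbol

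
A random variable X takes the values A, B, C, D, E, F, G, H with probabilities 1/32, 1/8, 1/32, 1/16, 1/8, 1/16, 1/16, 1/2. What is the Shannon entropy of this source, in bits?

2.3125 bits

Each probability is a power of 1/2, so log₂(1/p) is an integer.
H = Σ p·log₂(1/p) = 1/32·5 + 1/8·3 + 1/32·5 + 1/16·4 + 1/8·3 + 1/16·4 + 1/16·4 + 1/2·1 = 2.3125 bits.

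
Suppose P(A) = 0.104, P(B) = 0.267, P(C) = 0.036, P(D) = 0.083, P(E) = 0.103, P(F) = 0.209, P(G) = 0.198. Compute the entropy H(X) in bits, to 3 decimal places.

2.591 bits

H = −Σ pᵢ log₂ pᵢ.
−0.104·log₂(0.104) = 0.3396
−0.267·log₂(0.267) = 0.5087
−0.036·log₂(0.036) = 0.1727
−0.083·log₂(0.083) = 0.2980
−0.103·log₂(0.103) = 0.3378
−0.209·log₂(0.209) = 0.4720
−0.198·log₂(0.198) = 0.4626
Sum ≈ 2.5913 → 2.591 bits.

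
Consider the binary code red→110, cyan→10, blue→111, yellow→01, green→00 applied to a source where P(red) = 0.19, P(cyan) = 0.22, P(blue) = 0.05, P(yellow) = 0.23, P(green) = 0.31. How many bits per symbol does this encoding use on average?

L̄ = Σ pᵢ·ℓᵢ = 0.19·3 + 0.22·2 + 0.05·3 + 0.23·2 + 0.31·2 = 2.24 bits/symbol.

2.24 bits/symbol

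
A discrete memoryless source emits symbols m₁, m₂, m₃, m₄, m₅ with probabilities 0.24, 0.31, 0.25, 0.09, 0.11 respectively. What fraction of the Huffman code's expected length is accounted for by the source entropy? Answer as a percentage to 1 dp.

Entropy H = −Σ p log₂ p ≈ 2.1809 bits.
Huffman merges: 9/100+11/100→1/5; 1/5+6/25→11/25; 1/4+31/100→14/25; 11/25+14/25→1. L = 11/5 ≈ 2.2000.
Efficiency = H/L = 2.1809/2.2000 = 99.1%.

99.1%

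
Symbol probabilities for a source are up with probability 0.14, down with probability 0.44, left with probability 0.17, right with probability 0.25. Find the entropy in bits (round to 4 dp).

1.8528 bits

H = −Σ pᵢ log₂ pᵢ.
−0.14·log₂(0.14) = 0.3971
−0.44·log₂(0.44) = 0.5211
−0.17·log₂(0.17) = 0.4346
−0.25·log₂(0.25) = 0.5000
Sum ≈ 1.8528 → 1.8528 bits.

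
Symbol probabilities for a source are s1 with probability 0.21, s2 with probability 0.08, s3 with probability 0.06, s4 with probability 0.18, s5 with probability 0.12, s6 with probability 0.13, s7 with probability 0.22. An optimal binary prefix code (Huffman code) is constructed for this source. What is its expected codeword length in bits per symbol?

2.71 bits/symbol

Repeatedly combine the two least-probable nodes; the expected code length is the sum of the merged weights.
merge 3/50 + 2/25 → 7/50
merge 3/25 + 13/100 → 1/4
merge 7/50 + 9/50 → 8/25
merge 21/100 + 11/50 → 43/100
merge 1/4 + 8/25 → 57/100
merge 43/100 + 57/100 → 1
L = 7/50 + 1/4 + 8/25 + 43/100 + 57/100 + 1 = 271/100 = 2.71 bits/symbol.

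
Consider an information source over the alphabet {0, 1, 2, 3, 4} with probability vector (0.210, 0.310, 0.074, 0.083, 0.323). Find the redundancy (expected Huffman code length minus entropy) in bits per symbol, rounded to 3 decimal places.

0.058 bits

Entropy H = −Σ p log₂ p ≈ 2.0992 bits.
Huffman merges: 37/500+83/1000→157/1000; 157/1000+21/100→367/1000; 31/100+323/1000→633/1000; 367/1000+633/1000→1. L = 2157/1000 ≈ 2.1570.
L − H = 2.1570 − 2.0992 = 0.058 bits.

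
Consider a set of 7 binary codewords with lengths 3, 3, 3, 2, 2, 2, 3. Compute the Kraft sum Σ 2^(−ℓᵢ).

With common denominator 2^3 = 8: Σ 2^(−ℓᵢ) = 1/8 + 1/8 + 1/8 + 2/8 + 2/8 + 2/8 + 1/8 = 10/8 = 1.25.

1.25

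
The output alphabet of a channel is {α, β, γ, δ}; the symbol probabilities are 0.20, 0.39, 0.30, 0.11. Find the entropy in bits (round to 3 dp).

H = −Σ pᵢ log₂ pᵢ.
−0.20·log₂(0.20) = 0.4644
−0.39·log₂(0.39) = 0.5298
−0.30·log₂(0.30) = 0.5211
−0.11·log₂(0.11) = 0.3503
Sum ≈ 1.8656 → 1.866 bits.

1.866 bits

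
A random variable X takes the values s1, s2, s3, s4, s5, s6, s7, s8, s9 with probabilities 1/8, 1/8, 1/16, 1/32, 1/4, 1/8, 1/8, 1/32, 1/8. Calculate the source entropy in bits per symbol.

Each probability is a power of 1/2, so log₂(1/p) is an integer.
H = Σ p·log₂(1/p) = 1/8·3 + 1/8·3 + 1/16·4 + 1/32·5 + 1/4·2 + 1/8·3 + 1/8·3 + 1/32·5 + 1/8·3 = 2.9375 bits.

2.9375 bits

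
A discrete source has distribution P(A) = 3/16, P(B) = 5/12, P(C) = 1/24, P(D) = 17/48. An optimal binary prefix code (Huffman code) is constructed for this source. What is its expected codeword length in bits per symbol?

Repeatedly combine the two least-probable nodes; the expected code length is the sum of the merged weights.
merge 1/24 + 3/16 → 11/48
merge 11/48 + 17/48 → 7/12
merge 5/12 + 7/12 → 1
L = 11/48 + 7/12 + 1 = 29/16 = 1.8125 bits/symbol.

1.8125 bits/symbol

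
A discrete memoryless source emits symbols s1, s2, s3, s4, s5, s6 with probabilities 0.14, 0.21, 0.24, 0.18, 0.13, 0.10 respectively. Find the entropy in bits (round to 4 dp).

2.5242 bits

H = −Σ pᵢ log₂ pᵢ.
−0.14·log₂(0.14) = 0.3971
−0.21·log₂(0.21) = 0.4728
−0.24·log₂(0.24) = 0.4941
−0.18·log₂(0.18) = 0.4453
−0.13·log₂(0.13) = 0.3826
−0.10·log₂(0.10) = 0.3322
Sum ≈ 2.5242 → 2.5242 bits.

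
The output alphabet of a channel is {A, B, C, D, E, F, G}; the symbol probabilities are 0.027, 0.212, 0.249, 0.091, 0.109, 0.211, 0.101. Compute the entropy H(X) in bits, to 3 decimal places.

H = −Σ pᵢ log₂ pᵢ.
−0.027·log₂(0.027) = 0.1407
−0.212·log₂(0.212) = 0.4744
−0.249·log₂(0.249) = 0.4994
−0.091·log₂(0.091) = 0.3147
−0.109·log₂(0.109) = 0.3485
−0.211·log₂(0.211) = 0.4736
−0.101·log₂(0.101) = 0.3341
Sum ≈ 2.5855 → 2.585 bits.

2.585 bits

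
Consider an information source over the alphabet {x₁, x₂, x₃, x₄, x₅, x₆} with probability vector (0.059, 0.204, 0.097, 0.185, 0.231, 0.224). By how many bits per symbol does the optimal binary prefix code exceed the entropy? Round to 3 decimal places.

Entropy H = −Σ p log₂ p ≈ 2.4574 bits.
Huffman merges: 59/1000+97/1000→39/250; 39/250+37/200→341/1000; 51/250+28/125→107/250; 231/1000+341/1000→143/250; 107/250+143/250→1. L = 2497/1000 ≈ 2.4970.
L − H = 2.4970 − 2.4574 = 0.040 bits.

0.040 bits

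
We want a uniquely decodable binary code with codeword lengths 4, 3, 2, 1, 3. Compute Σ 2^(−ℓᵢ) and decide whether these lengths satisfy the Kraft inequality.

1.0625; no

With common denominator 2^4 = 16: Σ 2^(−ℓᵢ) = 1/16 + 2/16 + 4/16 + 8/16 + 2/16 = 17/16 = 1.0625.
Kraft's inequality requires Σ ≤ 1; here Σ = 1.0625 > 1, so no such prefix code exists.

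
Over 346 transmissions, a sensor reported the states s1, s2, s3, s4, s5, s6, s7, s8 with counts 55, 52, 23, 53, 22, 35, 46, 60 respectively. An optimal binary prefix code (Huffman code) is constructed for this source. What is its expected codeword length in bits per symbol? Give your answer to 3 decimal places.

Probabilities are the counts divided by 346.
Repeatedly combine the two least-probable nodes; the expected code length is the sum of the merged weights.
merge 11/173 + 23/346 → 45/346
merge 35/346 + 45/346 → 40/173
merge 23/173 + 26/173 → 49/173
merge 53/346 + 55/346 → 54/173
merge 30/173 + 40/173 → 70/173
merge 49/173 + 54/173 → 103/173
merge 70/173 + 103/173 → 1
L = 45/346 + 40/173 + 49/173 + 54/173 + 70/173 + 103/173 + 1 = 1023/346 ≈ 2.957 bits/symbol.

2.957 bits/symbol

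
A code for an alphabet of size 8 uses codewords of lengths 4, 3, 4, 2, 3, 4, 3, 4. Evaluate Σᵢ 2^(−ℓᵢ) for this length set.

0.875

With common denominator 2^4 = 16: Σ 2^(−ℓᵢ) = 1/16 + 2/16 + 1/16 + 4/16 + 2/16 + 1/16 + 2/16 + 1/16 = 14/16 = 0.875.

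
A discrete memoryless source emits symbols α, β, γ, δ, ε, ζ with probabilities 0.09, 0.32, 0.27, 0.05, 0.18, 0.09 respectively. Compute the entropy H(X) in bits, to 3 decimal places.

H = −Σ pᵢ log₂ pᵢ.
−0.09·log₂(0.09) = 0.3127
−0.32·log₂(0.32) = 0.5260
−0.27·log₂(0.27) = 0.5100
−0.05·log₂(0.05) = 0.2161
−0.18·log₂(0.18) = 0.4453
−0.09·log₂(0.09) = 0.3127
Sum ≈ 2.3228 → 2.323 bits.

2.323 bits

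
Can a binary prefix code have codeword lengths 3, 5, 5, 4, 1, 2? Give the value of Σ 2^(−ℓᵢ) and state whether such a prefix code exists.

With common denominator 2^5 = 32: Σ 2^(−ℓᵢ) = 4/32 + 1/32 + 1/32 + 2/32 + 16/32 + 8/32 = 32/32 = 1.
Kraft's inequality requires Σ ≤ 1; here Σ = 1 ≤ 1, so such a prefix code exists.

1; yes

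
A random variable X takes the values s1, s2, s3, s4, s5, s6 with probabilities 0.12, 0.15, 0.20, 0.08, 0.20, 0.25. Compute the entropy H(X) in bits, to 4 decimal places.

2.4979 bits

H = −Σ pᵢ log₂ pᵢ.
−0.12·log₂(0.12) = 0.3671
−0.15·log₂(0.15) = 0.4105
−0.20·log₂(0.20) = 0.4644
−0.08·log₂(0.08) = 0.2915
−0.20·log₂(0.20) = 0.4644
−0.25·log₂(0.25) = 0.5000
Sum ≈ 2.4979 → 2.4979 bits.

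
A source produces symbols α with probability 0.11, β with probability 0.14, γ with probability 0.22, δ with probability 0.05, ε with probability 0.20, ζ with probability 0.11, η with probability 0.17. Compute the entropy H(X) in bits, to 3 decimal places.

H = −Σ pᵢ log₂ pᵢ.
−0.11·log₂(0.11) = 0.3503
−0.14·log₂(0.14) = 0.3971
−0.22·log₂(0.22) = 0.4806
−0.05·log₂(0.05) = 0.2161
−0.20·log₂(0.20) = 0.4644
−0.11·log₂(0.11) = 0.3503
−0.17·log₂(0.17) = 0.4346
Sum ≈ 2.6933 → 2.693 bits.

2.693 bits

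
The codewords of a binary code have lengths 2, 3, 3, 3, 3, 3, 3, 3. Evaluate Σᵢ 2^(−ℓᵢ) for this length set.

1.125

With common denominator 2^3 = 8: Σ 2^(−ℓᵢ) = 2/8 + 1/8 + 1/8 + 1/8 + 1/8 + 1/8 + 1/8 + 1/8 = 9/8 = 1.125.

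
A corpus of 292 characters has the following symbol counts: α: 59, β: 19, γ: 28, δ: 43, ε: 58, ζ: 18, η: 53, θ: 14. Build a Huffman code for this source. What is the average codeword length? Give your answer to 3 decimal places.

Probabilities are the counts divided by 292.
Repeatedly combine the two least-probable nodes; the expected code length is the sum of the merged weights.
merge 7/146 + 9/146 → 8/73
merge 19/292 + 7/73 → 47/292
merge 8/73 + 43/292 → 75/292
merge 47/292 + 53/292 → 25/73
merge 29/146 + 59/292 → 117/292
merge 75/292 + 25/73 → 175/292
merge 117/292 + 175/292 → 1
L = 8/73 + 47/292 + 75/292 + 25/73 + 117/292 + 175/292 + 1 = 419/146 ≈ 2.870 bits/symbol.

2.870 bits/symbol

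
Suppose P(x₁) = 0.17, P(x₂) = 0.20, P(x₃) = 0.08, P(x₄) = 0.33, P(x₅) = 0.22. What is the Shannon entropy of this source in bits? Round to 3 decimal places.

H = −Σ pᵢ log₂ pᵢ.
−0.17·log₂(0.17) = 0.4346
−0.20·log₂(0.20) = 0.4644
−0.08·log₂(0.08) = 0.2915
−0.33·log₂(0.33) = 0.5278
−0.22·log₂(0.22) = 0.4806
Sum ≈ 2.1989 → 2.199 bits.

2.199 bits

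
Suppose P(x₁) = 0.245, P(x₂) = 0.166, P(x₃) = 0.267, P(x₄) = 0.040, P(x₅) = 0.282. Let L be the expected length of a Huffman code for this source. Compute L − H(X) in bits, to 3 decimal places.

Entropy H = −Σ p log₂ p ≈ 2.1366 bits.
Huffman merges: 1/25+83/500→103/500; 103/500+49/200→451/1000; 267/1000+141/500→549/1000; 451/1000+549/1000→1. L = 1103/500 ≈ 2.2060.
L − H = 2.2060 − 2.1366 = 0.069 bits.

0.069 bits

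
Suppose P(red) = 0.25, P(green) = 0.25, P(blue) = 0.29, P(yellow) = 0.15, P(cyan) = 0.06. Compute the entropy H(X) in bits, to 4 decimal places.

H = −Σ pᵢ log₂ pᵢ.
−0.25·log₂(0.25) = 0.5000
−0.25·log₂(0.25) = 0.5000
−0.29·log₂(0.29) = 0.5179
−0.15·log₂(0.15) = 0.4105
−0.06·log₂(0.06) = 0.2435
Sum ≈ 2.1720 → 2.1720 bits.

2.1720 bits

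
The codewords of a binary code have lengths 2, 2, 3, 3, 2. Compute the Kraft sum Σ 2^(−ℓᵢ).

With common denominator 2^3 = 8: Σ 2^(−ℓᵢ) = 2/8 + 2/8 + 1/8 + 1/8 + 2/8 = 8/8 = 1.

1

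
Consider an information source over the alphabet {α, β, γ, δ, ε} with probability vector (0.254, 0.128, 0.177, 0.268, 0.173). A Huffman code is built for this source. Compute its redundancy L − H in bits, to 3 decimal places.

Entropy H = −Σ p log₂ p ≈ 2.2710 bits.
Huffman merges: 16/125+173/1000→301/1000; 177/1000+127/500→431/1000; 67/250+301/1000→569/1000; 431/1000+569/1000→1. L = 2301/1000 ≈ 2.3010.
L − H = 2.3010 − 2.2710 = 0.030 bits.

0.030 bits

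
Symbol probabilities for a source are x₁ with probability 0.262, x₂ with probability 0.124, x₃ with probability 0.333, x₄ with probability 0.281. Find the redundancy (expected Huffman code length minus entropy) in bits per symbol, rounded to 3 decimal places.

Entropy H = −Σ p log₂ p ≈ 1.9226 bits.
Huffman merges: 31/250+131/500→193/500; 281/1000+333/1000→307/500; 193/500+307/500→1. L = 2 ≈ 2.0000.
L − H = 2.0000 − 1.9226 = 0.077 bits.

0.077 bits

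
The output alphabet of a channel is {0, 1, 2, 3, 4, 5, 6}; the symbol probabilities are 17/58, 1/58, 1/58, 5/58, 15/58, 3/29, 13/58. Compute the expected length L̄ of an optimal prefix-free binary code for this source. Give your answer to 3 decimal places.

2.379 bits/symbol

Repeatedly combine the two least-probable nodes; the expected code length is the sum of the merged weights.
merge 1/58 + 1/58 → 1/29
merge 1/29 + 5/58 → 7/58
merge 3/29 + 7/58 → 13/58
merge 13/58 + 13/58 → 13/29
merge 15/58 + 17/58 → 16/29
merge 13/29 + 16/29 → 1
L = 1/29 + 7/58 + 13/58 + 13/29 + 16/29 + 1 = 69/29 ≈ 2.379 bits/symbol.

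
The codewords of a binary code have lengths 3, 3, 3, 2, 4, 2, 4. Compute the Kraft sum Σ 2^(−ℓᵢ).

With common denominator 2^4 = 16: Σ 2^(−ℓᵢ) = 2/16 + 2/16 + 2/16 + 4/16 + 1/16 + 4/16 + 1/16 = 16/16 = 1.

1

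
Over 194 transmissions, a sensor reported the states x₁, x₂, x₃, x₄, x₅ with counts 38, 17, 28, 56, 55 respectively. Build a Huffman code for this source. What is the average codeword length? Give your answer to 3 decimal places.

Probabilities are the counts divided by 194.
Repeatedly combine the two least-probable nodes; the expected code length is the sum of the merged weights.
merge 17/194 + 14/97 → 45/194
merge 19/97 + 45/194 → 83/194
merge 55/194 + 28/97 → 111/194
merge 83/194 + 111/194 → 1
L = 45/194 + 83/194 + 111/194 + 1 = 433/194 ≈ 2.232 bits/symbol.

2.232 bits/symbol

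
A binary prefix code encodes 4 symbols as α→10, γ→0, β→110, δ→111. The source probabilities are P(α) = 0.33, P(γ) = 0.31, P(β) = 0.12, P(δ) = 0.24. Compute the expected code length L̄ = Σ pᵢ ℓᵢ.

2.05 bits/symbol

L̄ = Σ pᵢ·ℓᵢ = 0.33·2 + 0.31·1 + 0.12·3 + 0.24·3 = 2.05 bits/symbol.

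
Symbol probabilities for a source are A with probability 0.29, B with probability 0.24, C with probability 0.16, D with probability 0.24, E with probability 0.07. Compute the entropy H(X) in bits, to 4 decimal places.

2.1977 bits

H = −Σ pᵢ log₂ pᵢ.
−0.29·log₂(0.29) = 0.5179
−0.24·log₂(0.24) = 0.4941
−0.16·log₂(0.16) = 0.4230
−0.24·log₂(0.24) = 0.4941
−0.07·log₂(0.07) = 0.2686
Sum ≈ 2.1977 → 2.1977 bits.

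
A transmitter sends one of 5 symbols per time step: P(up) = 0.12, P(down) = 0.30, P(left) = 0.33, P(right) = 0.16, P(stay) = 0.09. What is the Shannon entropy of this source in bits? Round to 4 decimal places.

H = −Σ pᵢ log₂ pᵢ.
−0.12·log₂(0.12) = 0.3671
−0.30·log₂(0.30) = 0.5211
−0.33·log₂(0.33) = 0.5278
−0.16·log₂(0.16) = 0.4230
−0.09·log₂(0.09) = 0.3127
Sum ≈ 2.1517 → 2.1517 bits.

2.1517 bits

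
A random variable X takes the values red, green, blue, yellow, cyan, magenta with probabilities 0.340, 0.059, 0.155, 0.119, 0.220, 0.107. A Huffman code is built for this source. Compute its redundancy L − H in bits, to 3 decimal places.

0.062 bits

Entropy H = −Σ p log₂ p ≈ 2.3780 bits.
Huffman merges: 59/1000+107/1000→83/500; 119/1000+31/200→137/500; 83/500+11/50→193/500; 137/500+17/50→307/500; 193/500+307/500→1. L = 61/25 ≈ 2.4400.
L − H = 2.4400 − 2.3780 = 0.062 bits.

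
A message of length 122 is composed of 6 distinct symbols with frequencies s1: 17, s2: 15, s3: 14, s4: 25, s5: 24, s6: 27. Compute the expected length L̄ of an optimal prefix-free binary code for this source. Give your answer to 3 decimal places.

2.574 bits/symbol

Probabilities are the counts divided by 122.
Repeatedly combine the two least-probable nodes; the expected code length is the sum of the merged weights.
merge 7/61 + 15/122 → 29/122
merge 17/122 + 12/61 → 41/122
merge 25/122 + 27/122 → 26/61
merge 29/122 + 41/122 → 35/61
merge 26/61 + 35/61 → 1
L = 29/122 + 41/122 + 26/61 + 35/61 + 1 = 157/61 ≈ 2.574 bits/symbol.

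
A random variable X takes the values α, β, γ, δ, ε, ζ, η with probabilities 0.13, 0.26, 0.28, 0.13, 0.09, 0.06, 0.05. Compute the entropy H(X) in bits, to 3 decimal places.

H = −Σ pᵢ log₂ pᵢ.
−0.13·log₂(0.13) = 0.3826
−0.26·log₂(0.26) = 0.5053
−0.28·log₂(0.28) = 0.5142
−0.13·log₂(0.13) = 0.3826
−0.09·log₂(0.09) = 0.3127
−0.06·log₂(0.06) = 0.2435
−0.05·log₂(0.05) = 0.2161
Sum ≈ 2.5571 → 2.557 bits.

2.557 bits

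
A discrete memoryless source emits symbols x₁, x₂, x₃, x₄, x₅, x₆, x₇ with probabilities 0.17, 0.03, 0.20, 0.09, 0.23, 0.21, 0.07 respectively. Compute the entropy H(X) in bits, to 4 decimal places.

2.5924 bits

H = −Σ pᵢ log₂ pᵢ.
−0.17·log₂(0.17) = 0.4346
−0.03·log₂(0.03) = 0.1518
−0.20·log₂(0.20) = 0.4644
−0.09·log₂(0.09) = 0.3127
−0.23·log₂(0.23) = 0.4877
−0.21·log₂(0.21) = 0.4728
−0.07·log₂(0.07) = 0.2686
Sum ≈ 2.5924 → 2.5924 bits.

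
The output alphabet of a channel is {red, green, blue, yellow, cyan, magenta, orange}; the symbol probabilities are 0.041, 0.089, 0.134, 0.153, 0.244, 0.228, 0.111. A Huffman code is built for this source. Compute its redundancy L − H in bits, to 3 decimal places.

0.021 bits

Entropy H = −Σ p log₂ p ≈ 2.6374 bits.
Huffman merges: 41/1000+89/1000→13/100; 111/1000+13/100→241/1000; 67/500+153/1000→287/1000; 57/250+241/1000→469/1000; 61/250+287/1000→531/1000; 469/1000+531/1000→1. L = 1329/500 ≈ 2.6580.
L − H = 2.6580 − 2.6374 = 0.021 bits.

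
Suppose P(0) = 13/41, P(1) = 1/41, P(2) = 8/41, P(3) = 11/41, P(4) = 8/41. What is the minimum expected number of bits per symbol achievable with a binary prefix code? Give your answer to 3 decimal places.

2.220 bits/symbol

Repeatedly combine the two least-probable nodes; the expected code length is the sum of the merged weights.
merge 1/41 + 8/41 → 9/41
merge 8/41 + 9/41 → 17/41
merge 11/41 + 13/41 → 24/41
merge 17/41 + 24/41 → 1
L = 9/41 + 17/41 + 24/41 + 1 = 91/41 ≈ 2.220 bits/symbol.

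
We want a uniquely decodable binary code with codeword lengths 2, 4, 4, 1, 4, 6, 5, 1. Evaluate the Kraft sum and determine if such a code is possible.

With common denominator 2^6 = 64: Σ 2^(−ℓᵢ) = 16/64 + 4/64 + 4/64 + 32/64 + 4/64 + 1/64 + 2/64 + 32/64 = 95/64 = 1.484375.
Kraft's inequality requires Σ ≤ 1; here Σ = 1.484375 > 1, so no such prefix code exists.

1.484375; no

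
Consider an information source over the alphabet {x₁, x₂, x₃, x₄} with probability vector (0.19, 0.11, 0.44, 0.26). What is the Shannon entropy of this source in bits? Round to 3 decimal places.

H = −Σ pᵢ log₂ pᵢ.
−0.19·log₂(0.19) = 0.4552
−0.11·log₂(0.11) = 0.3503
−0.44·log₂(0.44) = 0.5211
−0.26·log₂(0.26) = 0.5053
Sum ≈ 1.8319 → 1.832 bits.

1.832 bits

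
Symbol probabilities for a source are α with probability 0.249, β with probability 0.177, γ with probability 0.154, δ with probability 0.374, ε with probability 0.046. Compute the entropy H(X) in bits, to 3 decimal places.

2.092 bits

H = −Σ pᵢ log₂ pᵢ.
−0.249·log₂(0.249) = 0.4994
−0.177·log₂(0.177) = 0.4422
−0.154·log₂(0.154) = 0.4156
−0.374·log₂(0.374) = 0.5307
−0.046·log₂(0.046) = 0.2043
Sum ≈ 2.0923 → 2.092 bits.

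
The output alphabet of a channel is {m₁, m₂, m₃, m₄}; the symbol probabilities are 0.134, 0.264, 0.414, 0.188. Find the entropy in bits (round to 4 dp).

1.8758 bits

H = −Σ pᵢ log₂ pᵢ.
−0.134·log₂(0.134) = 0.3886
−0.264·log₂(0.264) = 0.5072
−0.414·log₂(0.414) = 0.5267
−0.188·log₂(0.188) = 0.4533
Sum ≈ 1.8758 → 1.8758 bits.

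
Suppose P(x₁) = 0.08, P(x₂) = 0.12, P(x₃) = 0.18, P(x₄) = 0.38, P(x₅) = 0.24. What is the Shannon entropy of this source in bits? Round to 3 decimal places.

2.128 bits

H = −Σ pᵢ log₂ pᵢ.
−0.08·log₂(0.08) = 0.2915
−0.12·log₂(0.12) = 0.3671
−0.18·log₂(0.18) = 0.4453
−0.38·log₂(0.38) = 0.5305
−0.24·log₂(0.24) = 0.4941
Sum ≈ 2.1285 → 2.128 bits.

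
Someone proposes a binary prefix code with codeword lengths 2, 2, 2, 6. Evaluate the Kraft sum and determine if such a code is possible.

0.765625; yes

With common denominator 2^6 = 64: Σ 2^(−ℓᵢ) = 16/64 + 16/64 + 16/64 + 1/64 = 49/64 = 0.765625.
Kraft's inequality requires Σ ≤ 1; here Σ = 0.765625 ≤ 1, so such a prefix code exists.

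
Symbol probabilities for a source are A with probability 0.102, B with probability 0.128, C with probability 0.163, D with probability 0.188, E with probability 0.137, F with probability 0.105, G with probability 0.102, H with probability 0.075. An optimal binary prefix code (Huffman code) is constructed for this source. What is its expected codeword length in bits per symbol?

Repeatedly combine the two least-probable nodes; the expected code length is the sum of the merged weights.
merge 3/40 + 51/500 → 177/1000
merge 51/500 + 21/200 → 207/1000
merge 16/125 + 137/1000 → 53/200
merge 163/1000 + 177/1000 → 17/50
merge 47/250 + 207/1000 → 79/200
merge 53/200 + 17/50 → 121/200
merge 79/200 + 121/200 → 1
L = 177/1000 + 207/1000 + 53/200 + 17/50 + 79/200 + 121/200 + 1 = 2989/1000 = 2.989 bits/symbol.

2.989 bits/symbol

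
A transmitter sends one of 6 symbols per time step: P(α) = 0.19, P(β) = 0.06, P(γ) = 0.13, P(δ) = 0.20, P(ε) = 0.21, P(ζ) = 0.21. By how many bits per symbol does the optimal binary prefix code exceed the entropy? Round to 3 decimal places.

Entropy H = −Σ p log₂ p ≈ 2.4914 bits.
Huffman merges: 3/50+13/100→19/100; 19/100+19/100→19/50; 1/5+21/100→41/100; 21/100+19/50→59/100; 41/100+59/100→1. L = 257/100 ≈ 2.5700.
L − H = 2.5700 − 2.4914 = 0.079 bits.

0.079 bits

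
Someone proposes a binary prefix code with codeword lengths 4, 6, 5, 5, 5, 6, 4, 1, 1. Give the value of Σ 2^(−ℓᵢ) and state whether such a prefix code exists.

With common denominator 2^6 = 64: Σ 2^(−ℓᵢ) = 4/64 + 1/64 + 2/64 + 2/64 + 2/64 + 1/64 + 4/64 + 32/64 + 32/64 = 80/64 = 1.25.
Kraft's inequality requires Σ ≤ 1; here Σ = 1.25 > 1, so no such prefix code exists.

1.25; no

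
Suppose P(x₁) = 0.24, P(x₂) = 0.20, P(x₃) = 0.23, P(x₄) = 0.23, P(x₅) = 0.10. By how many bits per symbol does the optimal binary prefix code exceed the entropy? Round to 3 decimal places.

Entropy H = −Σ p log₂ p ≈ 2.2660 bits.
Huffman merges: 1/10+1/5→3/10; 23/100+23/100→23/50; 6/25+3/10→27/50; 23/50+27/50→1. L = 23/10 ≈ 2.3000.
L − H = 2.3000 − 2.2660 = 0.034 bits.

0.034 bits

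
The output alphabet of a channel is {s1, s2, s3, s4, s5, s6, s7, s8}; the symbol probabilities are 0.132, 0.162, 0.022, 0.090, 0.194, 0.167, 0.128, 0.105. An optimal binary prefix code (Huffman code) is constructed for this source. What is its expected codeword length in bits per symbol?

2.918 bits/symbol

Repeatedly combine the two least-probable nodes; the expected code length is the sum of the merged weights.
merge 11/500 + 9/100 → 14/125
merge 21/200 + 14/125 → 217/1000
merge 16/125 + 33/250 → 13/50
merge 81/500 + 167/1000 → 329/1000
merge 97/500 + 217/1000 → 411/1000
merge 13/50 + 329/1000 → 589/1000
merge 411/1000 + 589/1000 → 1
L = 14/125 + 217/1000 + 13/50 + 329/1000 + 411/1000 + 589/1000 + 1 = 1459/500 = 2.918 bits/symbol.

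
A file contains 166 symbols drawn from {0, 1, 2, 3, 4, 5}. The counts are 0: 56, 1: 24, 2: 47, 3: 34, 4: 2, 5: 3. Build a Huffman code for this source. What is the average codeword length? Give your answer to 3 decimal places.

2.205 bits/symbol

Probabilities are the counts divided by 166.
Repeatedly combine the two least-probable nodes; the expected code length is the sum of the merged weights.
merge 1/83 + 3/166 → 5/166
merge 5/166 + 12/83 → 29/166
merge 29/166 + 17/83 → 63/166
merge 47/166 + 28/83 → 103/166
merge 63/166 + 103/166 → 1
L = 5/166 + 29/166 + 63/166 + 103/166 + 1 = 183/83 ≈ 2.205 bits/symbol.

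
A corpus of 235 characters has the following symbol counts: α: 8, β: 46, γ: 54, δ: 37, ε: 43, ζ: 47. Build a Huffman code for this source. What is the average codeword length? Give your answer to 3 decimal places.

2.566 bits/symbol

Probabilities are the counts divided by 235.
Repeatedly combine the two least-probable nodes; the expected code length is the sum of the merged weights.
merge 8/235 + 37/235 → 9/47
merge 43/235 + 9/47 → 88/235
merge 46/235 + 1/5 → 93/235
merge 54/235 + 88/235 → 142/235
merge 93/235 + 142/235 → 1
L = 9/47 + 88/235 + 93/235 + 142/235 + 1 = 603/235 ≈ 2.566 bits/symbol.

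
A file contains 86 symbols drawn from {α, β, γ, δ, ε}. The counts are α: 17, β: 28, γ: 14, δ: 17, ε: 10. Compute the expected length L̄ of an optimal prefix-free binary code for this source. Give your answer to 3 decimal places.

2.279 bits/symbol

Probabilities are the counts divided by 86.
Repeatedly combine the two least-probable nodes; the expected code length is the sum of the merged weights.
merge 5/43 + 7/43 → 12/43
merge 17/86 + 17/86 → 17/43
merge 12/43 + 14/43 → 26/43
merge 17/43 + 26/43 → 1
L = 12/43 + 17/43 + 26/43 + 1 = 98/43 ≈ 2.279 bits/symbol.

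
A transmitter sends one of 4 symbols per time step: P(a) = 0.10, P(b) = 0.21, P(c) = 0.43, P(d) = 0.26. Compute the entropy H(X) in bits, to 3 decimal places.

H = −Σ pᵢ log₂ pᵢ.
−0.10·log₂(0.10) = 0.3322
−0.21·log₂(0.21) = 0.4728
−0.43·log₂(0.43) = 0.5236
−0.26·log₂(0.26) = 0.5053
Sum ≈ 1.8339 → 1.834 bits.

1.834 bits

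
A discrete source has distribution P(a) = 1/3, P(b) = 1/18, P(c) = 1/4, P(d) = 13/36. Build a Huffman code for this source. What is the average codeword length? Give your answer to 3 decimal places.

1.944 bits/symbol

Repeatedly combine the two least-probable nodes; the expected code length is the sum of the merged weights.
merge 1/18 + 1/4 → 11/36
merge 11/36 + 1/3 → 23/36
merge 13/36 + 23/36 → 1
L = 11/36 + 23/36 + 1 = 35/18 ≈ 1.944 bits/symbol.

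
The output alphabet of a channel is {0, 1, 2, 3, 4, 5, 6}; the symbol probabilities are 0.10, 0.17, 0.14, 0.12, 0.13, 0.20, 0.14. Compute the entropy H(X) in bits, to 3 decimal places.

2.775 bits

H = −Σ pᵢ log₂ pᵢ.
−0.10·log₂(0.10) = 0.3322
−0.17·log₂(0.17) = 0.4346
−0.14·log₂(0.14) = 0.3971
−0.12·log₂(0.12) = 0.3671
−0.13·log₂(0.13) = 0.3826
−0.20·log₂(0.20) = 0.4644
−0.14·log₂(0.14) = 0.3971
Sum ≈ 2.7751 → 2.775 bits.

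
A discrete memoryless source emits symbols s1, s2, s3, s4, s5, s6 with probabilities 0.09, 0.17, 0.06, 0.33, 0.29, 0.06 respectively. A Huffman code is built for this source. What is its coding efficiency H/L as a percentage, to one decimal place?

Entropy H = −Σ p log₂ p ≈ 2.2800 bits.
Huffman merges: 3/50+3/50→3/25; 9/100+3/25→21/100; 17/100+21/100→19/50; 29/100+33/100→31/50; 19/50+31/50→1. L = 233/100 ≈ 2.3300.
Efficiency = H/L = 2.2800/2.3300 = 97.9%.

97.9%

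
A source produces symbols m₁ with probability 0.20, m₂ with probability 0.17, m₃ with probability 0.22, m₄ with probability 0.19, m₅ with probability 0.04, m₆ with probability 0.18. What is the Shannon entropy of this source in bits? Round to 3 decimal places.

2.466 bits

H = −Σ pᵢ log₂ pᵢ.
−0.20·log₂(0.20) = 0.4644
−0.17·log₂(0.17) = 0.4346
−0.22·log₂(0.22) = 0.4806
−0.19·log₂(0.19) = 0.4552
−0.04·log₂(0.04) = 0.1858
−0.18·log₂(0.18) = 0.4453
Sum ≈ 2.4658 → 2.466 bits.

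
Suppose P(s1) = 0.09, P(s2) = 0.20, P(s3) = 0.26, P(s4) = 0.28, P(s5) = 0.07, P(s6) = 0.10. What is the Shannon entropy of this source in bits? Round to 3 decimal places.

H = −Σ pᵢ log₂ pᵢ.
−0.09·log₂(0.09) = 0.3127
−0.20·log₂(0.20) = 0.4644
−0.26·log₂(0.26) = 0.5053
−0.28·log₂(0.28) = 0.5142
−0.07·log₂(0.07) = 0.2686
−0.10·log₂(0.10) = 0.3322
Sum ≈ 2.3973 → 2.397 bits.

2.397 bits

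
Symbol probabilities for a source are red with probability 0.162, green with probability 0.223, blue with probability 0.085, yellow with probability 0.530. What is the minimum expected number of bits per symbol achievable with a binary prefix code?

1.717 bits/symbol

Repeatedly combine the two least-probable nodes; the expected code length is the sum of the merged weights.
merge 17/200 + 81/500 → 247/1000
merge 223/1000 + 247/1000 → 47/100
merge 47/100 + 53/100 → 1
L = 247/1000 + 47/100 + 1 = 1717/1000 = 1.717 bits/symbol.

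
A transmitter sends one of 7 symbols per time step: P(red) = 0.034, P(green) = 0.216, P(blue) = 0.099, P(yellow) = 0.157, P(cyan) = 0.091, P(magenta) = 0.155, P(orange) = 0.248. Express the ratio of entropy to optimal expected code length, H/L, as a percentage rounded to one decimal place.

98.6%

Entropy H = −Σ p log₂ p ≈ 2.6235 bits.
Huffman merges: 17/500+91/1000→1/8; 99/1000+1/8→28/125; 31/200+157/1000→39/125; 27/125+28/125→11/25; 31/125+39/125→14/25; 11/25+14/25→1. L = 2661/1000 ≈ 2.6610.
Efficiency = H/L = 2.6235/2.6610 = 98.6%.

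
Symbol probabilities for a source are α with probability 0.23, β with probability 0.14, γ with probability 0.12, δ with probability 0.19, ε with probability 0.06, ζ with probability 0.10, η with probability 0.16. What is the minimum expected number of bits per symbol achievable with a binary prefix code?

Repeatedly combine the two least-probable nodes; the expected code length is the sum of the merged weights.
merge 3/50 + 1/10 → 4/25
merge 3/25 + 7/50 → 13/50
merge 4/25 + 4/25 → 8/25
merge 19/100 + 23/100 → 21/50
merge 13/50 + 8/25 → 29/50
merge 21/50 + 29/50 → 1
L = 4/25 + 13/50 + 8/25 + 21/50 + 29/50 + 1 = 137/50 = 2.74 bits/symbol.

2.74 bits/symbol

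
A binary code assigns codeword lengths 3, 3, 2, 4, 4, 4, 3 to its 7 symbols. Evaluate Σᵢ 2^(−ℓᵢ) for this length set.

0.8125

With common denominator 2^4 = 16: Σ 2^(−ℓᵢ) = 2/16 + 2/16 + 4/16 + 1/16 + 1/16 + 1/16 + 2/16 = 13/16 = 0.8125.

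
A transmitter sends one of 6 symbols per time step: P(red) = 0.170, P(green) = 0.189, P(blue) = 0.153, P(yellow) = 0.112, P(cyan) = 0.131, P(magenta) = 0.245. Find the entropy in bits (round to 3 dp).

H = −Σ pᵢ log₂ pᵢ.
−0.170·log₂(0.170) = 0.4346
−0.189·log₂(0.189) = 0.4543
−0.153·log₂(0.153) = 0.4144
−0.112·log₂(0.112) = 0.3537
−0.131·log₂(0.131) = 0.3841
−0.245·log₂(0.245) = 0.4971
Sum ≈ 2.5383 → 2.538 bits.

2.538 bits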